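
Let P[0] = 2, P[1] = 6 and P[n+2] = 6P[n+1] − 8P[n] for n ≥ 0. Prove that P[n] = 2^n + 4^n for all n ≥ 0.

Base cases: P[0] = 2 and 2^0 + 4^0 = 2; P[1] = 6 and 2^1 + 4^1 = 6.
Assume P[j] = 2^j + 4^j for all 0 ≤ j ≤ m, where m ≥ 1.
Then P[m+1] = 6P[m] − 8P[m−1] = 6·(2^m + 4^m) − 8·(2^{m−1} + 4^{m−1}) = (6·2 − 8)2^{m−1} + (6·4 − 8)4^{m−1} = 4·2^{m−1} + 16·4^{m−1} = 2^{m+1} + 4^{m+1}.
So the formula holds for m+1, and by strong induction P[n] = 2^n + 4^n for all n ≥ 0.

P[n] = 2^n + 4^n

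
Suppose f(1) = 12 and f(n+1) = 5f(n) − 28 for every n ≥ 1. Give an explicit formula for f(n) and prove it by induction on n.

Claim: f(n) = 5^n + 7.

Base case: f(1) = 12, and 5^1 + 7 = 5 + 7 = 12.
Assume f(m) = 5^m + 7 for some m ≥ 1.
Then f(m+1) = 5f(m) − 28 = 5·(5^m + 7) − 28 = 5^{m+1} + 35 − 28 = 5^{m+1} + 7.
So the formula holds for m+1, and by induction f(n) = 5^n + 7 for all n ≥ 1.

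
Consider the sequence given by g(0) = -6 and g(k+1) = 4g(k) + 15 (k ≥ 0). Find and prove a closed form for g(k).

Claim: g(k) = -4^k − 5.

Base case: g(0) = -6, and -4^0 − 5 = -1 − 5 = -6.
Assume g(m) = -4^m − 5 for some m ≥ 0.
Then g(m+1) = 4g(m) + 15 = 4·(-4^m − 5) + 15 = -4^{m+1} − 20 + 15 = -4^{m+1} − 5.
This completes the inductive step, so g(k) = -4^k − 5 for all k ≥ 0.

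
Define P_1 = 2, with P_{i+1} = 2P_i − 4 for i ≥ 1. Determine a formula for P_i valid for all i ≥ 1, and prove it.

Claim: P_i = -2^i + 4.

Base case: P_1 = 2, and -2^1 + 4 = -2 + 4 = 2.
Assume P_j = -2^j + 4 for some j ≥ 1.
Then P_{j+1} = 2P_j − 4 = 2·(-2^j + 4) − 4 = -2^{j+1} + 8 − 4 = -2^{j+1} + 4.
By induction, P_i = -2^i + 4 for all i ≥ 1.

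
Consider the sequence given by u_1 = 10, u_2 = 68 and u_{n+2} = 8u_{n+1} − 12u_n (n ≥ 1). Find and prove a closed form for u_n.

Claim: u_n = -2^n + 2·6^n.

Base cases: u_1 = 10 and -2^1 + 2·6^1 = 10; u_2 = 68 and -2^2 + 2·6^2 = 68.
Assume u_j = -2^j + 2·6^j for all 1 ≤ j ≤ m, where m ≥ 2.
Then u_{m+1} = 8u_m − 12u_{m−1} = 8·(-2^m + 2·6^m) − 12·(-2^{m−1} + 2·6^{m−1}) = -(8·2 − 12)2^{m−1} + 2·(8·6 − 12)6^{m−1} = -4·2^{m−1} + 72·6^{m−1} = -2^{m+1} + 2·6^{m+1}.
By strong induction, u_n = -2^n + 2·6^n for all n ≥ 1.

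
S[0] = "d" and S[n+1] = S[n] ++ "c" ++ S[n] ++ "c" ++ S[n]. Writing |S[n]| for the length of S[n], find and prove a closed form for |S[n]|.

Claim: |S[n]| = 2·3^n − 1.

Base case: |S[0]| = 1, and 2·3^0 − 1 = 1.
Assume |S[m]| = 2·3^m − 1.
Then |S[m+1]| = 3|S[m]| + 2 = 3(2·3^m − 1) + 2 = 2·3^{m+1} − 3 + 2 = 2·3^{m+1} − 1.
Hence |S[n]| = 2·3^n − 1 for every n ≥ 0, by induction.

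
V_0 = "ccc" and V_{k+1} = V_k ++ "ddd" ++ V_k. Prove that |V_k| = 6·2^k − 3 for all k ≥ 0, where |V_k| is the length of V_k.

Base case: |V_0| = 3, and 6·2^0 − 3 = 3.
Assume |V_r| = 6·2^r − 3.
Then |V_{r+1}| = |V_r| + 3 + |V_r| = 2|V_r| + 3 = 2(6·2^r − 3) + 3 = 6·2^{r+1} − 6 + 3 = 6·2^{r+1} − 3.
Hence |V_k| = 6·2^k − 3 for every k ≥ 0, by induction.

|V_k| = 6·2^k − 3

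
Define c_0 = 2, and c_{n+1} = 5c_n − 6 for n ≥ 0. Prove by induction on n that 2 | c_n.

Base case: c_0 = 2 = 2·1, so 2 | c_0.
Assume 2 | c_j, so c_j = 2t for some integer t.
Then c_{j+1} = 5c_j − 6 = 5·(2t) − 6 = 2(5t − 3), so 2 | c_{j+1}.
Hence 2 | c_n for every n ≥ 0, by induction.

2 | c_n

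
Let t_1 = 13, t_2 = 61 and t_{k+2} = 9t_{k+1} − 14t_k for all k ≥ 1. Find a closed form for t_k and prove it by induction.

Claim: t_k = 3·2^k + 7^k.

Base cases: t_1 = 13 and 3·2^1 + 7^1 = 13; t_2 = 61 and 3·2^2 + 7^2 = 61.
Assume t_j = 3·2^j + 7^j for all 1 ≤ j ≤ r, where r ≥ 2.
Then t_{r+1} = 9t_r − 14t_{r−1} = 9·(3·2^r + 7^r) − 14·(3·2^{r−1} + 7^{r−1}) = 3·(9·2 − 14)2^{r−1} + (9·7 − 14)7^{r−1} = 12·2^{r−1} + 49·7^{r−1} = 3·2^{r+1} + 7^{r+1}.
By strong induction, t_k = 3·2^k + 7^k for all k ≥ 1.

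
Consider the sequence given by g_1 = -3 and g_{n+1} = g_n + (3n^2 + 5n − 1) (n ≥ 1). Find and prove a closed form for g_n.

Claim: g_n = n^3 + n^2 − 3n − 2.

Base case: g_1 = -3, and 1^3 + 1^2 − 3·1 − 2 = -3.
Assume g_m = m^3 + m^2 − 3m − 2.
Then g_{m+1} = g_m + (3m^2 + 5m − 1) = (m^3 + m^2 − 3m − 2) + (3m^2 + 5m − 1) = m^3 + 4m^2 + 2m − 3,
and (m+1)^3 + (m+1)^2 − 3·(m+1) − 2 = m^3 + 4m^2 + 2m − 3.
By induction, g_n = n^3 + n^2 − 3n − 2 for all n ≥ 1.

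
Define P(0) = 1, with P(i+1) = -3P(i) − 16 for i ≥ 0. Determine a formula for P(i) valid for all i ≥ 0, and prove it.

Claim: P(i) = 5·(-3)^i − 4.

Base case: P(0) = 1, and 5·(-3)^0 − 4 = 5 − 4 = 1.
Assume P(r) = 5·(-3)^r − 4 for some r ≥ 0.
Then P(r+1) = -3P(r) − 16 = -3·(5·(-3)^r − 4) − 16 = -15·(-3)^r + 12 − 16 = 5·(-3)^{r+1} − 4.
This completes the inductive step, so P(i) = 5·(-3)^i − 4 for all i ≥ 0.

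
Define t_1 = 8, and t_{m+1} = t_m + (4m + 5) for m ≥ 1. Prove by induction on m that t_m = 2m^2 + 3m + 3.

Base case: t_1 = 8, and 2·1^2 + 3·1 + 3 = 8.
Assume t_k = 2k^2 + 3k + 3.
Then t_{k+1} = t_k + (4k + 5) = (2k^2 + 3k + 3) + (4k + 5) = 2k^2 + 7k + 8,
and 2·(k+1)^2 + 3·(k+1) + 3 = 2k^2 + 7k + 8.
Hence t_m = 2m^2 + 3m + 3 for every m ≥ 1, by induction.

t_m = 2m^2 + 3m + 3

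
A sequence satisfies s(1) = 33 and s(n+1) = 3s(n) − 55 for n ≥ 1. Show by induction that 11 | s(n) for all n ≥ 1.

Base case: s(1) = 33 = 11·3, so 11 | s(1).
Assume 11 | s(m), so s(m) = 11t for some integer t.
Then s(m+1) = 3s(m) − 55 = 3·(11t) − 55 = 11(3t − 5), so 11 | s(m+1).
This completes the inductive step, so 11 | s(n) for all n ≥ 1.

11 | s(n)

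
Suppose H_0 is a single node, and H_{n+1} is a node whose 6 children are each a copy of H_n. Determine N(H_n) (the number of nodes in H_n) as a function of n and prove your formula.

Claim: N(H_n) = (6^{n+1} − 1)/5.

Base case: N(H_0) = 1, and (6^{0+1} − 1)/5 = 1.
Assume N(H_m) = (6^{m+1} − 1)/5.
Then N(H_{m+1}) = 1 + 6N(H_m) = 1 + 6·(6^{m+1} − 1)/5 = 1 + (6^{m+2} − 6)/5 = (5 + 6^{m+2} − 6)/5 = (6^{m+2} − 1)/5.
Hence N(H_n) = (6^{n+1} − 1)/5 for every n ≥ 0, by induction.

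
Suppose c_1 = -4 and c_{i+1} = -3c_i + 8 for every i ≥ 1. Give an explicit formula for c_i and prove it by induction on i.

Claim: c_i = 2·(-3)^i + 2.

Base case: c_1 = -4, and 2·(-3)^1 + 2 = -6 + 2 = -4.
Assume c_m = 2·(-3)^m + 2 for some m ≥ 1.
Then c_{m+1} = -3c_m + 8 = -3·(2·(-3)^m + 2) + 8 = -6·(-3)^m − 6 + 8 = 2·(-3)^{m+1} + 2.
By induction, c_i = 2·(-3)^i + 2 for all i ≥ 1.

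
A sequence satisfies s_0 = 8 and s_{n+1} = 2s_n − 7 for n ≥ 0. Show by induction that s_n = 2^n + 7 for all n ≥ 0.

Base case: s_0 = 8, and 2^0 + 7 = 1 + 7 = 8.
Assume s_m = 2^m + 7 for some m ≥ 0.
Then s_{m+1} = 2s_m − 7 = 2·(2^m + 7) − 7 = 2^{m+1} + 14 − 7 = 2^{m+1} + 7.
This completes the inductive step, so s_n = 2^n + 7 for all n ≥ 0.

s_n = 2^n + 7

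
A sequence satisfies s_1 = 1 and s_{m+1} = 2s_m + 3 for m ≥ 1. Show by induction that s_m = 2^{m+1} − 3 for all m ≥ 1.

Base case: s_1 = 1, and 2^{1+1} − 3 = 4 − 3 = 1.
Assume s_r = 2^{r+1} − 3 for some r ≥ 1.
Then s_{r+1} = 2s_r + 3 = 2·(2^{r+1} − 3) + 3 = 2^{r+2} − 6 + 3 = 2^{r+2} − 3.
This completes the inductive step, so s_m = 2^{m+1} − 3 for all m ≥ 1.

s_m = 2^{m+1} − 3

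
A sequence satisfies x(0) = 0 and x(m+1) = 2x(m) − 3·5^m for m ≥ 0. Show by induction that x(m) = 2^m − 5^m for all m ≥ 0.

Base case: x(0) = 0, and 2^0 − 5^0 = 1 − 1 = 0.
Assume x(j) = 2^j − 5^j for some j ≥ 0.
Then x(j+1) = 2x(j) − 3·5^j = 2·(2^j − 5^j) − 3·5^j = 2^{j+1} − 2·5^j − 3·5^j = 2^{j+1} − 5·5^j = 2^{j+1} − 5^{j+1}.
So the formula holds for j+1, and by induction x(m) = 2^m − 5^m for all m ≥ 0.

x(m) = 2^m − 5^m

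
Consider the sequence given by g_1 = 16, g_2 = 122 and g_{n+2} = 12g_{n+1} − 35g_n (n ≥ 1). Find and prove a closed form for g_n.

Claim: g_n = 3·7^n − 5^n.

Base cases: g_1 = 16 and 3·7^1 − 5^1 = 16; g_2 = 122 and 3·7^2 − 5^2 = 122.
Assume g_j = 3·7^j − 5^j for all 1 ≤ j ≤ m, where m ≥ 2.
Then g_{m+1} = 12g_m − 35g_{m−1} = 12·(3·7^m − 5^m) − 35·(3·7^{m−1} − 5^{m−1}) = 3·(12·7 − 35)7^{m−1} − (12·5 − 35)5^{m−1} = 147·7^{m−1} − 25·5^{m−1} = 3·7^{m+1} − 5^{m+1}.
By strong induction, g_n = 3·7^n − 5^n for all n ≥ 1.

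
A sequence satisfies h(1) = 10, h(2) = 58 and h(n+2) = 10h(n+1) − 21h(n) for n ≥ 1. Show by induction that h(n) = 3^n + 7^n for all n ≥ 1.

Base cases: h(1) = 10 and 3^1 + 7^1 = 10; h(2) = 58 and 3^2 + 7^2 = 58.
Assume h(j) = 3^j + 7^j for all 1 ≤ j ≤ k, where k ≥ 2.
Then h(k+1) = 10h(k) − 21h(k−1) = 10·(3^k + 7^k) − 21·(3^{k−1} + 7^{k−1}) = (10·3 − 21)3^{k−1} + (10·7 − 21)7^{k−1} = 9·3^{k−1} + 49·7^{k−1} = 3^{k+1} + 7^{k+1}.
So the formula holds for k+1, and by strong induction h(n) = 3^n + 7^n for all n ≥ 1.

h(n) = 3^n + 7^n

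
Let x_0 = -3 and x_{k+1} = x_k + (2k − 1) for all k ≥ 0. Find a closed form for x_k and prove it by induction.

Claim: x_k = k^2 − 2k − 3.

Base case: x_0 = -3, and 0^2 − 2·0 − 3 = -3.
Assume x_j = j^2 − 2j − 3.
Then x_{j+1} = x_j + (2j − 1) = (j^2 − 2j − 3) + (2j − 1) = j^2 − 4,
and (j+1)^2 − 2·(j+1) − 3 = j^2 − 4.
This completes the inductive step, so x_k = k^2 − 2k − 3 for all k ≥ 0.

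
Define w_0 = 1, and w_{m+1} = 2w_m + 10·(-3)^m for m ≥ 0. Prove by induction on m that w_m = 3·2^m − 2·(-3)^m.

Base case: w_0 = 1, and 3·2^0 − 2·(-3)^0 = 3 − 2 = 1.
Assume w_k = 3·2^k − 2·(-3)^k for some k ≥ 0.
Then w_{k+1} = 2w_k + 10·(-3)^k = 2·(3·2^k − 2·(-3)^k) + 10·(-3)^k = 3·2^{k+1} − 4·(-3)^k + 10·(-3)^k = 3·2^{k+1} + 6·(-3)^k = 3·2^{k+1} − 2·(-3)^{k+1}.
This completes the inductive step, so w_m = 3·2^m − 2·(-3)^m for all m ≥ 0.

w_m = 3·2^m − 2·(-3)^m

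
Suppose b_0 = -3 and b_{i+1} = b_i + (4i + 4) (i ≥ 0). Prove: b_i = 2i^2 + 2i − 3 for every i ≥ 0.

Base case: b_0 = -3, and 2·0^2 + 2·0 − 3 = -3.
Assume b_j = 2j^2 + 2j − 3.
Then b_{j+1} = b_j + (4j + 4) = (2j^2 + 2j − 3) + (4j + 4) = 2j^2 + 6j + 1,
and 2·(j+1)^2 + 2·(j+1) − 3 = 2j^2 + 6j + 1.
By induction, b_i = 2i^2 + 2i − 3 for all i ≥ 0.

b_i = 2i^2 + 2i − 3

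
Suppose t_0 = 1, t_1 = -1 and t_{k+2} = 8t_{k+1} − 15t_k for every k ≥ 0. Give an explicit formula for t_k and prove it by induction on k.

Claim: t_k = 3·3^k − 2·5^k.

Base cases: t_0 = 1 and 3·3^0 − 2·5^0 = 1; t_1 = -1 and 3·3^1 − 2·5^1 = -1.
Assume t_j = 3·3^j − 2·5^j for all 0 ≤ j ≤ m, where m ≥ 1.
Then t_{m+1} = 8t_m − 15t_{m−1} = 8·(3·3^m − 2·5^m) − 15·(3·3^{m−1} − 2·5^{m−1}) = 3·(8·3 − 15)3^{m−1} − 2·(8·5 − 15)5^{m−1} = 27·3^{m−1} − 50·5^{m−1} = 3·3^{m+1} − 2·5^{m+1}.
By strong induction, t_k = 3·3^k − 2·5^k for all k ≥ 0.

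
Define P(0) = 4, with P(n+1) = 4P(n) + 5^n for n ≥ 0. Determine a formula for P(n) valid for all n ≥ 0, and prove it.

Claim: P(n) = 3·4^n + 5^n.

Base case: P(0) = 4, and 3·4^0 + 5^0 = 3 + 1 = 4.
Assume P(j) = 3·4^j + 5^j for some j ≥ 0.
Then P(j+1) = 4P(j) + 5^j = 4·(3·4^j + 5^j) + 5^j = 3·4^{j+1} + 4·5^j + 5^j = 3·4^{j+1} + 5·5^j = 3·4^{j+1} + 5^{j+1}.
This completes the inductive step, so P(n) = 3·4^n + 5^n for all n ≥ 0.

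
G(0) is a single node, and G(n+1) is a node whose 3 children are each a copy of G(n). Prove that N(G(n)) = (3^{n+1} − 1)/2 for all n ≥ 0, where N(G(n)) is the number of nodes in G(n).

Base case: N(G(0)) = 1, and (3^{0+1} − 1)/2 = 1.
Assume N(G(j)) = (3^{j+1} − 1)/2.
Then N(G(j+1)) = 1 + 3N(G(j)) = 1 + 3·(3^{j+1} − 1)/2 = 1 + (3^{j+2} − 3)/2 = (2 + 3^{j+2} − 3)/2 = (3^{j+2} − 1)/2.
This completes the inductive step, so N(G(n)) = (3^{n+1} − 1)/2 for all n ≥ 0.

N(G(n)) = (3^{n+1} − 1)/2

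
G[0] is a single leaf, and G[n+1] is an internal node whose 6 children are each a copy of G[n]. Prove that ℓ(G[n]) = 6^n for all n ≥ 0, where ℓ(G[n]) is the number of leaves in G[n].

Base case: ℓ(G[0]) = 1, and 6^0 = 1.
Assume ℓ(G[m]) = 6^m.
Then ℓ(G[m+1]) = 6·ℓ(G[m]) = 6·6^m = 6^{m+1}.
So the formula holds for m+1, and by induction ℓ(G[n]) = 6^n for all n ≥ 0.

ℓ(G[n]) = 6^n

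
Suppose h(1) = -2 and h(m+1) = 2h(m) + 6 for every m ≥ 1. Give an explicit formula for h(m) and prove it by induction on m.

Claim: h(m) = 2^{m+1} − 6.

Base case: h(1) = -2, and 2^{1+1} − 6 = 4 − 6 = -2.
Assume h(k) = 2^{k+1} − 6 for some k ≥ 1.
Then h(k+1) = 2h(k) + 6 = 2·(2^{k+1} − 6) + 6 = 2^{k+2} − 12 + 6 = 2^{k+2} − 6.
So the formula holds for k+1, and by induction h(m) = 2^{m+1} − 6 for all m ≥ 1.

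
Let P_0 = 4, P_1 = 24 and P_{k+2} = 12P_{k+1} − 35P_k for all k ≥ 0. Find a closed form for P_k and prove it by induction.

Claim: P_k = 2·7^k + 2·5^k.

Base cases: P_0 = 4 and 2·7^0 + 2·5^0 = 4; P_1 = 24 and 2·7^1 + 2·5^1 = 24.
Assume P_j = 2·7^j + 2·5^j for all 0 ≤ j ≤ m, where m ≥ 1.
Then P_{m+1} = 12P_m − 35P_{m−1} = 12·(2·7^m + 2·5^m) − 35·(2·7^{m−1} + 2·5^{m−1}) = 2·(12·7 − 35)7^{m−1} + 2·(12·5 − 35)5^{m−1} = 98·7^{m−1} + 50·5^{m−1} = 2·7^{m+1} + 2·5^{m+1}.
This completes the inductive step, so P_k = 2·7^k + 2·5^k for all k ≥ 0.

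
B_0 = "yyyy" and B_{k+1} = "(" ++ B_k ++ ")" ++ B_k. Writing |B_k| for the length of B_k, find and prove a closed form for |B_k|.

Claim: |B_k| = 6·2^k − 2.

Base case: |B_0| = 4, and 6·2^0 − 2 = 4.
Assume |B_r| = 6·2^r − 2.
Then |B_{r+1}| = 1 + |B_r| + 1 + |B_r| = 2|B_r| + 2 = 2(6·2^r − 2) + 2 = 6·2^{r+1} − 4 + 2 = 6·2^{r+1} − 2.
So the formula holds for r+1, and by induction |B_k| = 6·2^k − 2 for all k ≥ 0.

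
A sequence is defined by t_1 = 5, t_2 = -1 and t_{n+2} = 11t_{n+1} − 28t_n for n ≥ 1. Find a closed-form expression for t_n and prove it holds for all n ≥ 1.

Claim: t_n = 3·4^n − 7^n.

Base cases: t_1 = 5 and 3·4^1 − 7^1 = 5; t_2 = -1 and 3·4^2 − 7^2 = -1.
Assume t_j = 3·4^j − 7^j for all 1 ≤ j ≤ r, where r ≥ 2.
Then t_{r+1} = 11t_r − 28t_{r−1} = 11·(3·4^r − 7^r) − 28·(3·4^{r−1} − 7^{r−1}) = 3·(11·4 − 28)4^{r−1} − (11·7 − 28)7^{r−1} = 48·4^{r−1} − 49·7^{r−1} = 3·4^{r+1} − 7^{r+1}.
So the formula holds for r+1, and by strong induction t_n = 3·4^n − 7^n for all n ≥ 1.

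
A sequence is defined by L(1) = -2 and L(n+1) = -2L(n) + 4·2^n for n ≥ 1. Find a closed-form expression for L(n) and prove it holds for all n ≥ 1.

Claim: L(n) = 2·(-2)^n + 2^n.

Base case: L(1) = -2, and 2·(-2)^1 + 2^1 = -4 + 2 = -2.
Assume L(m) = 2·(-2)^m + 2^m for some m ≥ 1.
Then L(m+1) = -2L(m) + 4·2^m = -2·(2·(-2)^m + 2^m) + 4·2^m = 2·(-2)^{m+1} − 2·2^m + 4·2^m = 2·(-2)^{m+1} + 2·2^m = 2·(-2)^{m+1} + 2^{m+1}.
This completes the inductive step, so L(n) = 2·(-2)^n + 2^n for all n ≥ 1.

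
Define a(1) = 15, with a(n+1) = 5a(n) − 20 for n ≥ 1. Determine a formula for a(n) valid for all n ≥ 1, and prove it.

Claim: a(n) = 2·5^n + 5.

Base case: a(1) = 15, and 2·5^1 + 5 = 10 + 5 = 15.
Assume a(m) = 2·5^m + 5 for some m ≥ 1.
Then a(m+1) = 5a(m) − 20 = 5·(2·5^m + 5) − 20 = 10·5^m + 25 − 20 = 2·5^{m+1} + 5.
Hence a(n) = 2·5^n + 5 for every n ≥ 1, by induction.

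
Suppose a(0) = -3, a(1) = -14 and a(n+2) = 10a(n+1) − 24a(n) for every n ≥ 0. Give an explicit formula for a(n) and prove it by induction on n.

Claim: a(n) = -6^n − 2·4^n.

Base cases: a(0) = -3 and -6^0 − 2·4^0 = -3; a(1) = -14 and -6^1 − 2·4^1 = -14.
Assume a(i) = -6^i − 2·4^i for all 0 ≤ i ≤ j, where j ≥ 1.
Then a(j+1) = 10a(j) − 24a(j−1) = 10·(-6^j − 2·4^j) − 24·(-6^{j−1} − 2·4^{j−1}) = -(10·6 − 24)6^{j−1} − 2·(10·4 − 24)4^{j−1} = -36·6^{j−1} − 32·4^{j−1} = -6^{j+1} − 2·4^{j+1}.
So the formula holds for j+1, and by strong induction a(n) = -6^n − 2·4^n for all n ≥ 0.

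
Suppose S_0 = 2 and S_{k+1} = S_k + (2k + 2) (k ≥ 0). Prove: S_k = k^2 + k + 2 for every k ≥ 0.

Base case: S_0 = 2, and 0^2 + 0 + 2 = 2.
Assume S_r = r^2 + r + 2.
Then S_{r+1} = S_r + (2r + 2) = (r^2 + r + 2) + (2r + 2) = r^2 + 3r + 4,
and (r+1)^2 + (r+1) + 2 = r^2 + 3r + 4.
By induction, S_k = k^2 + k + 2 for all k ≥ 0.

S_k = k^2 + k + 2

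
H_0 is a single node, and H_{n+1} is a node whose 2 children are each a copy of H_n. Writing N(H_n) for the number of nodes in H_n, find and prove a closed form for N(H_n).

Claim: N(H_n) = 2^{n+1} − 1.

Base case: N(H_0) = 1, and 2^{0+1} − 1 = 1.
Assume N(H_r) = 2^{r+1} − 1.
Then N(H_{r+1}) = 1 + 2N(H_r) = 1 + 2(2^{r+1} − 1) = 2^{r+2} − 2 + 1 = 2^{r+2} − 1.
This completes the inductive step, so N(H_n) = 2^{n+1} − 1 for all n ≥ 0.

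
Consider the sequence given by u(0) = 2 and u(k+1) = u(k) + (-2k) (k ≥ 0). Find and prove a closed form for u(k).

Claim: u(k) = -k^2 + k + 2.

Base case: u(0) = 2, and -0^2 + 0 + 2 = 2.
Assume u(r) = -r^2 + r + 2.
Then u(r+1) = u(r) + (-2r) = (-r^2 + r + 2) + (-2r) = -r^2 − r + 2,
and -(r+1)^2 + (r+1) + 2 = -r^2 − r + 2.
This completes the inductive step, so u(k) = -k^2 + k + 2 for all k ≥ 0.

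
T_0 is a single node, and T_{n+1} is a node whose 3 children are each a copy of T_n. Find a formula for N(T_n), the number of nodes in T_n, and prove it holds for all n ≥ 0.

Claim: N(T_n) = (3^{n+1} − 1)/2.

Base case: N(T_0) = 1, and (3^{0+1} − 1)/2 = 1.
Assume N(T_m) = (3^{m+1} − 1)/2.
Then N(T_{m+1}) = 1 + 3N(T_m) = 1 + 3·(3^{m+1} − 1)/2 = 1 + (3^{m+2} − 3)/2 = (2 + 3^{m+2} − 3)/2 = (3^{m+2} − 1)/2.
By induction, N(T_n) = (3^{n+1} − 1)/2 for all n ≥ 0.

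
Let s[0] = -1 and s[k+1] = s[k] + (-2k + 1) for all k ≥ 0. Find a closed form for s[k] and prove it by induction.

Claim: s[k] = -k^2 + 2k − 1.

Base case: s[0] = -1, and -0^2 + 2·0 − 1 = -1.
Assume s[m] = -m^2 + 2m − 1.
Then s[m+1] = s[m] + (-2m + 1) = (-m^2 + 2m − 1) + (-2m + 1) = -m^2,
and -(m+1)^2 + 2·(m+1) − 1 = -m^2.
This completes the inductive step, so s[k] = -k^2 + 2k − 1 for all k ≥ 0.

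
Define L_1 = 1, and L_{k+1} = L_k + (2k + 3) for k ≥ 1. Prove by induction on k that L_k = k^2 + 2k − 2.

Base case: L_1 = 1, and 1^2 + 2·1 − 2 = 1.
Assume L_m = m^2 + 2m − 2.
Then L_{m+1} = L_m + (2m + 3) = (m^2 + 2m − 2) + (2m + 3) = m^2 + 4m + 1,
and (m+1)^2 + 2·(m+1) − 2 = m^2 + 4m + 1.
By induction, L_k = k^2 + 2k − 2 for all k ≥ 1.

L_k = k^2 + 2k − 2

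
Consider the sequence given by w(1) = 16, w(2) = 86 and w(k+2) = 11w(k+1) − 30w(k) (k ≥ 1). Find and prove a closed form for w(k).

Claim: w(k) = 6^k + 2·5^k.

Base cases: w(1) = 16 and 6^1 + 2·5^1 = 16; w(2) = 86 and 6^2 + 2·5^2 = 86.
Assume w(i) = 6^i + 2·5^i for all 1 ≤ i ≤ j, where j ≥ 2.
Then w(j+1) = 11w(j) − 30w(j−1) = 11·(6^j + 2·5^j) − 30·(6^{j−1} + 2·5^{j−1}) = (11·6 − 30)6^{j−1} + 2·(11·5 − 30)5^{j−1} = 36·6^{j−1} + 50·5^{j−1} = 6^{j+1} + 2·5^{j+1}.
So the formula holds for j+1, and by strong induction w(k) = 6^k + 2·5^k for all k ≥ 1.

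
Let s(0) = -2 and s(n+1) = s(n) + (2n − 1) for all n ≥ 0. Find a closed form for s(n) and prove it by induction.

Claim: s(n) = n^2 − 2n − 2.

Base case: s(0) = -2, and 0^2 − 2·0 − 2 = -2.
Assume s(r) = r^2 − 2r − 2.
Then s(r+1) = s(r) + (2r − 1) = (r^2 − 2r − 2) + (2r − 1) = r^2 − 3,
and (r+1)^2 − 2·(r+1) − 2 = r^2 − 3.
By induction, s(n) = n^2 − 2n − 2 for all n ≥ 0.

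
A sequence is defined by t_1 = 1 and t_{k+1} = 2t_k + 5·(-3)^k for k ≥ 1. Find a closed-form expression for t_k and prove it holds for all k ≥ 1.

Claim: t_k = -2^k − (-3)^k.

Base case: t_1 = 1, and -2^1 − (-3)^1 = -2 + 3 = 1.
Assume t_j = -2^j − (-3)^j for some j ≥ 1.
Then t_{j+1} = 2t_j + 5·(-3)^j = 2·(-2^j − (-3)^j) + 5·(-3)^j = -2^{j+1} − 2·(-3)^j + 5·(-3)^j = -2^{j+1} + 3·(-3)^j = -2^{j+1} − (-3)^{j+1}.
By induction, t_k = -2^k − (-3)^k for all k ≥ 1.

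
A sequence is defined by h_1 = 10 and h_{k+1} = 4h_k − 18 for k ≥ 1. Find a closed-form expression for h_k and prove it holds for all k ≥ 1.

Claim: h_k = 4^k + 6.

Base case: h_1 = 10, and 4^1 + 6 = 4 + 6 = 10.
Assume h_j = 4^j + 6 for some j ≥ 1.
Then h_{j+1} = 4h_j − 18 = 4·(4^j + 6) − 18 = 4^{j+1} + 24 − 18 = 4^{j+1} + 6.
This completes the inductive step, so h_k = 4^k + 6 for all k ≥ 1.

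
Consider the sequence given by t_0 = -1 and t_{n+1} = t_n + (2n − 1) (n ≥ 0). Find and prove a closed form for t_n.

Claim: t_n = n^2 − 2n − 1.

Base case: t_0 = -1, and 0^2 − 2·0 − 1 = -1.
Assume t_m = m^2 − 2m − 1.
Then t_{m+1} = t_m + (2m − 1) = (m^2 − 2m − 1) + (2m − 1) = m^2 − 2,
and (m+1)^2 − 2·(m+1) − 1 = m^2 − 2.
Hence t_n = n^2 − 2n − 1 for every n ≥ 0, by induction.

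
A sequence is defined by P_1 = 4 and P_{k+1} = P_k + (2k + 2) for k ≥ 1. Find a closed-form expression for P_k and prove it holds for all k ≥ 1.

Claim: P_k = k^2 + k + 2.

Base case: P_1 = 4, and 1^2 + 1 + 2 = 4.
Assume P_m = m^2 + m + 2.
Then P_{m+1} = P_m + (2m + 2) = (m^2 + m + 2) + (2m + 2) = m^2 + 3m + 4,
and (m+1)^2 + (m+1) + 2 = m^2 + 3m + 4.
Hence P_k = k^2 + k + 2 for every k ≥ 1, by induction.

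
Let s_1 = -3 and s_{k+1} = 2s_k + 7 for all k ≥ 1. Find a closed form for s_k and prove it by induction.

Claim: s_k = 2^{k+1} − 7.

Base case: s_1 = -3, and 2^{1+1} − 7 = 4 − 7 = -3.
Assume s_m = 2^{m+1} − 7 for some m ≥ 1.
Then s_{m+1} = 2s_m + 7 = 2·(2^{m+1} − 7) + 7 = 2^{m+2} − 14 + 7 = 2^{m+2} − 7.
By induction, s_k = 2^{k+1} − 7 for all k ≥ 1.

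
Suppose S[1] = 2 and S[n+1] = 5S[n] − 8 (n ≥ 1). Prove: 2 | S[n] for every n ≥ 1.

Base case: S[1] = 2 = 2·1, so 2 | S[1].
Assume 2 | S[r], so S[r] = 2t for some integer t.
Then S[r+1] = 5S[r] − 8 = 5·(2t) − 8 = 2(5t − 4), so 2 | S[r+1].
By induction, 2 | S[n] for all n ≥ 1.

2 | S[n]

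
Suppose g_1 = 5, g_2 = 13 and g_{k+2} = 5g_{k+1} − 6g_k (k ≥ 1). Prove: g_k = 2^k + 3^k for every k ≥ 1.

Base cases: g_1 = 5 and 2^1 + 3^1 = 5; g_2 = 13 and 2^2 + 3^2 = 13.
Assume g_j = 2^j + 3^j for all 1 ≤ j ≤ r, where r ≥ 2.
Then g_{r+1} = 5g_r − 6g_{r−1} = 5·(2^r + 3^r) − 6·(2^{r−1} + 3^{r−1}) = (5·2 − 6)2^{r−1} + (5·3 − 6)3^{r−1} = 4·2^{r−1} + 9·3^{r−1} = 2^{r+1} + 3^{r+1}.
By strong induction, g_k = 2^k + 3^k for all k ≥ 1.

g_k = 2^k + 3^k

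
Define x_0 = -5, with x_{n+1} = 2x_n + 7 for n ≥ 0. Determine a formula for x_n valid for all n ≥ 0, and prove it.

Claim: x_n = 2^{n+1} − 7.

Base case: x_0 = -5, and 2^{0+1} − 7 = 2 − 7 = -5.
Assume x_r = 2^{r+1} − 7 for some r ≥ 0.
Then x_{r+1} = 2x_r + 7 = 2·(2^{r+1} − 7) + 7 = 2^{r+2} − 14 + 7 = 2^{r+2} − 7.
This completes the inductive step, so x_n = 2^{n+1} − 7 for all n ≥ 0.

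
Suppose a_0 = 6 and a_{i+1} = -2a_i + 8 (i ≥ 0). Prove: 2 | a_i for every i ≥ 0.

Base case: a_0 = 6 = 2·3, so 2 | a_0.
Assume 2 | a_m, so a_m = 2t for some integer t.
Then a_{m+1} = -2a_m + 8 = -2·(2t) + 8 = 2(-2t + 4), so 2 | a_{m+1}.
This completes the inductive step, so 2 | a_i for all i ≥ 0.

2 | a_i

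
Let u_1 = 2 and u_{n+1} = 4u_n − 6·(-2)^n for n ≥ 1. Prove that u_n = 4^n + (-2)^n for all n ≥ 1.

Base case: u_1 = 2, and 4^1 + (-2)^1 = 4 − 2 = 2.
Assume u_r = 4^r + (-2)^r for some r ≥ 1.
Then u_{r+1} = 4u_r − 6·(-2)^r = 4·(4^r + (-2)^r) − 6·(-2)^r = 4^{r+1} + 4·(-2)^r − 6·(-2)^r = 4^{r+1} − 2·(-2)^r = 4^{r+1} + (-2)^{r+1}.
This completes the inductive step, so u_n = 4^n + (-2)^n for all n ≥ 1.

u_n = 4^n + (-2)^n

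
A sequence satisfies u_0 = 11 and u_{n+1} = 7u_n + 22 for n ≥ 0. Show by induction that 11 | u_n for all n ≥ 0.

Base case: u_0 = 11 = 11·1, so 11 | u_0.
Assume 11 | u_m, so u_m = 11t for some integer t.
Then u_{m+1} = 7u_m + 22 = 7·(11t) + 22 = 11(7t + 2), so 11 | u_{m+1}.
Hence 11 | u_n for every n ≥ 0, by induction.

11 | u_n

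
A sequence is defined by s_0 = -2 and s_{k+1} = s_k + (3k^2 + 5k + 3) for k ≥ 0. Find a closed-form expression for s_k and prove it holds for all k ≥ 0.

Claim: s_k = k^3 + k^2 + k − 2.

Base case: s_0 = -2, and 0^3 + 0^2 + 0 − 2 = -2.
Assume s_r = r^3 + r^2 + r − 2.
Then s_{r+1} = s_r + (3r^2 + 5r + 3) = (r^3 + r^2 + r − 2) + (3r^2 + 5r + 3) = r^3 + 4r^2 + 6r + 1,
and (r+1)^3 + (r+1)^2 + (r+1) − 2 = r^3 + 4r^2 + 6r + 1.
This completes the inductive step, so s_k = k^3 + k^2 + k − 2 for all k ≥ 0.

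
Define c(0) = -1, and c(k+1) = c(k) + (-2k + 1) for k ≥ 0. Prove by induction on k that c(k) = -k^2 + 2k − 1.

Base case: c(0) = -1, and -0^2 + 2·0 − 1 = -1.
Assume c(j) = -j^2 + 2j − 1.
Then c(j+1) = c(j) + (-2j + 1) = (-j^2 + 2j − 1) + (-2j + 1) = -j^2,
and -(j+1)^2 + 2·(j+1) − 1 = -j^2.
By induction, c(k) = -k^2 + 2k − 1 for all k ≥ 0.

c(k) = -k^2 + 2k − 1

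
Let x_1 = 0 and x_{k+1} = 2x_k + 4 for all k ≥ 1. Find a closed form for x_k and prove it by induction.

Claim: x_k = 2^{k+1} − 4.

Base case: x_1 = 0, and 2^{1+1} − 4 = 4 − 4 = 0.
Assume x_m = 2^{m+1} − 4 for some m ≥ 1.
Then x_{m+1} = 2x_m + 4 = 2·(2^{m+1} − 4) + 4 = 2^{m+2} − 8 + 4 = 2^{m+2} − 4.
This completes the inductive step, so x_k = 2^{k+1} − 4 for all k ≥ 1.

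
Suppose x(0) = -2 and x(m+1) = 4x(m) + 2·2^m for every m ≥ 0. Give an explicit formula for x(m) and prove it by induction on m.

Claim: x(m) = -4^m − 2^m.

Base case: x(0) = -2, and -4^0 − 2^0 = -1 − 1 = -2.
Assume x(r) = -4^r − 2^r for some r ≥ 0.
Then x(r+1) = 4x(r) + 2·2^r = 4·(-4^r − 2^r) + 2·2^r = -4^{r+1} − 4·2^r + 2·2^r = -4^{r+1} − 2·2^r = -4^{r+1} − 2^{r+1}.
So the formula holds for r+1, and by induction x(m) = -4^m − 2^m for all m ≥ 0.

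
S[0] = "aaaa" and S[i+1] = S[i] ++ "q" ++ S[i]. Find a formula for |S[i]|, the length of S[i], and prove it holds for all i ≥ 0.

Claim: |S[i]| = 5·2^i − 1.

Base case: |S[0]| = 4, and 5·2^0 − 1 = 4.
Assume |S[k]| = 5·2^k − 1.
Then |S[k+1]| = |S[k]| + 1 + |S[k]| = 2|S[k]| + 1 = 2(5·2^k − 1) + 1 = 5·2^{k+1} − 2 + 1 = 5·2^{k+1} − 1.
So the formula holds for k+1, and by induction |S[i]| = 5·2^i − 1 for all i ≥ 0.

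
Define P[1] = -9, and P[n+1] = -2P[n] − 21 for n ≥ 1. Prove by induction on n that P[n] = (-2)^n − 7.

Base case: P[1] = -9, and (-2)^1 − 7 = -2 − 7 = -9.
Assume P[j] = (-2)^j − 7 for some j ≥ 1.
Then P[j+1] = -2P[j] − 21 = -2·((-2)^j − 7) − 21 = -2·(-2)^j + 14 − 21 = (-2)^{j+1} − 7.
Hence P[n] = (-2)^n − 7 for every n ≥ 1, by induction.

P[n] = (-2)^n − 7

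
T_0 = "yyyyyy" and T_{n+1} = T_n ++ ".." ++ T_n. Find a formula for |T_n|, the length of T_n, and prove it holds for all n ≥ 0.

Claim: |T_n| = 2^{n+3} − 2.

Base case: |T_0| = 6, and 2^{0+3} − 2 = 6.
Assume |T_r| = 2^{r+3} − 2.
Then |T_{r+1}| = |T_r| + 2 + |T_r| = 2|T_r| + 2 = 2(2^{r+3} − 2) + 2 = 2^{r+1+3} − 4 + 2 = 2^{r+1+3} − 2.
Hence |T_n| = 2^{n+3} − 2 for every n ≥ 0, by induction.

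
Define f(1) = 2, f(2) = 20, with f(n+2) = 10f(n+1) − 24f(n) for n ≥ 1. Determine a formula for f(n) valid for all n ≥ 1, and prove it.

Claim: f(n) = 6^n − 4^n.

Base cases: f(1) = 2 and 6^1 − 4^1 = 2; f(2) = 20 and 6^2 − 4^2 = 20.
Assume f(j) = 6^j − 4^j for all 1 ≤ j ≤ m, where m ≥ 2.
Then f(m+1) = 10f(m) − 24f(m−1) = 10·(6^m − 4^m) − 24·(6^{m−1} − 4^{m−1}) = (10·6 − 24)6^{m−1} − (10·4 − 24)4^{m−1} = 36·6^{m−1} − 16·4^{m−1} = 6^{m+1} − 4^{m+1}.
Hence f(n) = 6^n − 4^n for every n ≥ 1, by strong induction.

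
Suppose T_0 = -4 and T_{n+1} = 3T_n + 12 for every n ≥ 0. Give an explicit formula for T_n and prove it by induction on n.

Claim: T_n = 2·3^n − 6.

Base case: T_0 = -4, and 2·3^0 − 6 = 2 − 6 = -4.
Assume T_k = 2·3^k − 6 for some k ≥ 0.
Then T_{k+1} = 3T_k + 12 = 3·(2·3^k − 6) + 12 = 6·3^k − 18 + 12 = 2·3^{k+1} − 6.
By induction, T_n = 2·3^n − 6 for all n ≥ 0.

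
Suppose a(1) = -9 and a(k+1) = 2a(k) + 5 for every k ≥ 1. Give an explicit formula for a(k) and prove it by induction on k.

Claim: a(k) = -2^{k+1} − 5.

Base case: a(1) = -9, and -2^{1+1} − 5 = -4 − 5 = -9.
Assume a(j) = -2^{j+1} − 5 for some j ≥ 1.
Then a(j+1) = 2a(j) + 5 = 2·(-2^{j+1} − 5) + 5 = -2^{j+2} − 10 + 5 = -2^{j+2} − 5.
By induction, a(k) = -2^{k+1} − 5 for all k ≥ 1.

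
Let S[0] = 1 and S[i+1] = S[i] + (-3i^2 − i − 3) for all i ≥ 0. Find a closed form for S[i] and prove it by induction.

Claim: S[i] = -i^3 + i^2 − 3i + 1.

Base case: S[0] = 1, and -0^3 + 0^2 − 3·0 + 1 = 1.
Assume S[m] = -m^3 + m^2 − 3m + 1.
Then S[m+1] = S[m] + (-3m^2 − m − 3) = (-m^3 + m^2 − 3m + 1) + (-3m^2 − m − 3) = -m^3 − 2m^2 − 4m − 2,
and -(m+1)^3 + (m+1)^2 − 3·(m+1) + 1 = -m^3 − 2m^2 − 4m − 2.
By induction, S[i] = -i^3 + i^2 − 3i + 1 for all i ≥ 0.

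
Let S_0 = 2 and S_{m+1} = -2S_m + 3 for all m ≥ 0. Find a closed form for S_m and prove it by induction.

Claim: S_m = (-2)^m + 1.

Base case: S_0 = 2, and (-2)^0 + 1 = 1 + 1 = 2.
Assume S_r = (-2)^r + 1 for some r ≥ 0.
Then S_{r+1} = -2S_r + 3 = -2·((-2)^r + 1) + 3 = -2·(-2)^r − 2 + 3 = (-2)^{r+1} + 1.
So the formula holds for r+1, and by induction S_m = (-2)^m + 1 for all m ≥ 0.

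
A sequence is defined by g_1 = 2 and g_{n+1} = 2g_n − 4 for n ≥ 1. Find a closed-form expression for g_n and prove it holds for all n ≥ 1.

Claim: g_n = -2^n + 4.

Base case: g_1 = 2, and -2^1 + 4 = -2 + 4 = 2.
Assume g_j = -2^j + 4 for some j ≥ 1.
Then g_{j+1} = 2g_j − 4 = 2·(-2^j + 4) − 4 = -2^{j+1} + 8 − 4 = -2^{j+1} + 4.
This completes the inductive step, so g_n = -2^n + 4 for all n ≥ 1.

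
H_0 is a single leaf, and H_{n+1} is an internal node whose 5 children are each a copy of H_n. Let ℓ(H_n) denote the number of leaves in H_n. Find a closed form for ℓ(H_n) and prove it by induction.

Claim: ℓ(H_n) = 5^n.

Base case: ℓ(H_0) = 1, and 5^0 = 1.
Assume ℓ(H_r) = 5^r.
Then ℓ(H_{r+1}) = 5·ℓ(H_r) = 5·5^r = 5^{r+1}.
By induction, ℓ(H_n) = 5^n for all n ≥ 0.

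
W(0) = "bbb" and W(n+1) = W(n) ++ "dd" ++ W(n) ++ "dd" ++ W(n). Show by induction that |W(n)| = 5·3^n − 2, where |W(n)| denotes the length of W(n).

Base case: |W(0)| = 3, and 5·3^0 − 2 = 3.
Assume |W(j)| = 5·3^j − 2.
Then |W(j+1)| = 3|W(j)| + 4 = 3(5·3^j − 2) + 4 = 5·3^{j+1} − 6 + 4 = 5·3^{j+1} − 2.
This completes the inductive step, so |W(n)| = 5·3^n − 2 for all n ≥ 0.

|W(n)| = 5·3^n − 2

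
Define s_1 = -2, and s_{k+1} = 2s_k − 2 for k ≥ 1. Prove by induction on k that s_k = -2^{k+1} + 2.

Base case: s_1 = -2, and -2^{1+1} + 2 = -4 + 2 = -2.
Assume s_r = -2^{r+1} + 2 for some r ≥ 1.
Then s_{r+1} = 2s_r − 2 = 2·(-2^{r+1} + 2) − 2 = -2^{r+2} + 4 − 2 = -2^{r+2} + 2.
Hence s_k = -2^{k+1} + 2 for every k ≥ 1, by induction.

s_k = -2^{k+1} + 2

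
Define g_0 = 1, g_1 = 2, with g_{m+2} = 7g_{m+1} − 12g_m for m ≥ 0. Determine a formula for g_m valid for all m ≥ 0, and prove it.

Claim: g_m = -4^m + 2·3^m.

Base cases: g_0 = 1 and -4^0 + 2·3^0 = 1; g_1 = 2 and -4^1 + 2·3^1 = 2.
Assume g_j = -4^j + 2·3^j for all 0 ≤ j ≤ r, where r ≥ 1.
Then g_{r+1} = 7g_r − 12g_{r−1} = 7·(-4^r + 2·3^r) − 12·(-4^{r−1} + 2·3^{r−1}) = -(7·4 − 12)4^{r−1} + 2·(7·3 − 12)3^{r−1} = -16·4^{r−1} + 18·3^{r−1} = -4^{r+1} + 2·3^{r+1}.
By strong induction, g_m = -4^m + 2·3^m for all m ≥ 0.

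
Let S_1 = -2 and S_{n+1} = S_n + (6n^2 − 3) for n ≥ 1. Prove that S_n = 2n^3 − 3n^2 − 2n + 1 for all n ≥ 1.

Base case: S_1 = -2, and 2·1^3 − 3·1^2 − 2·1 + 1 = -2.
Assume S_k = 2k^3 − 3k^2 − 2k + 1.
Then S_{k+1} = S_k + (6k^2 − 3) = (2k^3 − 3k^2 − 2k + 1) + (6k^2 − 3) = 2k^3 + 3k^2 − 2k − 2,
and 2·(k+1)^3 − 3·(k+1)^2 − 2·(k+1) + 1 = 2k^3 + 3k^2 − 2k − 2.
By induction, S_n = 2n^3 − 3n^2 − 2n + 1 for all n ≥ 1.

S_n = 2n^3 − 3n^2 − 2n + 1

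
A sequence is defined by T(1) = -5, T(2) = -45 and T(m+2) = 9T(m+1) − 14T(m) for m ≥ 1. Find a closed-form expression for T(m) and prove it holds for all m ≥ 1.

Claim: T(m) = -7^m + 2^m.

Base cases: T(1) = -5 and -7^1 + 2^1 = -5; T(2) = -45 and -7^2 + 2^2 = -45.
Assume T(i) = -7^i + 2^i for all 1 ≤ i ≤ j, where j ≥ 2.
Then T(j+1) = 9T(j) − 14T(j−1) = 9·(-7^j + 2^j) − 14·(-7^{j−1} + 2^{j−1}) = -(9·7 − 14)7^{j−1} + (9·2 − 14)2^{j−1} = -49·7^{j−1} + 4·2^{j−1} = -7^{j+1} + 2^{j+1}.
This completes the inductive step, so T(m) = -7^m + 2^m for all m ≥ 1.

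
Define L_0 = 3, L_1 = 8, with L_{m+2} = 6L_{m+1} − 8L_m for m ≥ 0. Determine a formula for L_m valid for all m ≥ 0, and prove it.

Claim: L_m = 2·2^m + 4^m.

Base cases: L_0 = 3 and 2·2^0 + 4^0 = 3; L_1 = 8 and 2·2^1 + 4^1 = 8.
Assume L_j = 2·2^j + 4^j for all 0 ≤ j ≤ r, where r ≥ 1.
Then L_{r+1} = 6L_r − 8L_{r−1} = 6·(2·2^r + 4^r) − 8·(2·2^{r−1} + 4^{r−1}) = 2·(6·2 − 8)2^{r−1} + (6·4 − 8)4^{r−1} = 8·2^{r−1} + 16·4^{r−1} = 2·2^{r+1} + 4^{r+1}.
Hence L_m = 2·2^m + 4^m for every m ≥ 0, by strong induction.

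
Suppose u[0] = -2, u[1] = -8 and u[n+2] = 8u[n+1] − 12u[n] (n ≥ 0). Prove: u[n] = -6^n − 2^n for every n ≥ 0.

Base cases: u[0] = -2 and -6^0 − 2^0 = -2; u[1] = -8 and -6^1 − 2^1 = -8.
Assume u[j] = -6^j − 2^j for all 0 ≤ j ≤ k, where k ≥ 1.
Then u[k+1] = 8u[k] − 12u[k−1] = 8·(-6^k − 2^k) − 12·(-6^{k−1} − 2^{k−1}) = -(8·6 − 12)6^{k−1} − (8·2 − 12)2^{k−1} = -36·6^{k−1} − 4·2^{k−1} = -6^{k+1} − 2^{k+1}.
This completes the inductive step, so u[n] = -6^n − 2^n for all n ≥ 0.

u[n] = -6^n − 2^n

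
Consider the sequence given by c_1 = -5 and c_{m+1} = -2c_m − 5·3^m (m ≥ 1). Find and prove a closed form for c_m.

Claim: c_m = (-2)^m − 3^m.

Base case: c_1 = -5, and (-2)^1 − 3^1 = -2 − 3 = -5.
Assume c_j = (-2)^j − 3^j for some j ≥ 1.
Then c_{j+1} = -2c_j − 5·3^j = -2·((-2)^j − 3^j) − 5·3^j = (-2)^{j+1} + 2·3^j − 5·3^j = (-2)^{j+1} − 3·3^j = (-2)^{j+1} − 3^{j+1}.
Hence c_m = (-2)^m − 3^m for every m ≥ 1, by induction.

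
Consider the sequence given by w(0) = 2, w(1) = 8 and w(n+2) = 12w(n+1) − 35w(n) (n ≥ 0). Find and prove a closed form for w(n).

Claim: w(n) = 3·5^n − 7^n.

Base cases: w(0) = 2 and 3·5^0 − 7^0 = 2; w(1) = 8 and 3·5^1 − 7^1 = 8.
Assume w(j) = 3·5^j − 7^j for all 0 ≤ j ≤ k, where k ≥ 1.
Then w(k+1) = 12w(k) − 35w(k−1) = 12·(3·5^k − 7^k) − 35·(3·5^{k−1} − 7^{k−1}) = 3·(12·5 − 35)5^{k−1} − (12·7 − 35)7^{k−1} = 75·5^{k−1} − 49·7^{k−1} = 3·5^{k+1} − 7^{k+1}.
So the formula holds for k+1, and by strong induction w(n) = 3·5^n − 7^n for all n ≥ 0.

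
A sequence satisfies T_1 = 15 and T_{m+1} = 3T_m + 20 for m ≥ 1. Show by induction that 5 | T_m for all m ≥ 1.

Base case: T_1 = 15 = 5·3, so 5 | T_1.
Assume 5 | T_j, so T_j = 5t for some integer t.
Then T_{j+1} = 3T_j + 20 = 3·(5t) + 20 = 5(3t + 4), so 5 | T_{j+1}.
So the property holds for j+1, and by induction 5 | T_m for all m ≥ 1.

5 | T_m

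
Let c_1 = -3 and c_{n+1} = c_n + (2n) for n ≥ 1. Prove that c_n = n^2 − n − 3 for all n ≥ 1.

Base case: c_1 = -3, and 1^2 − 1 − 3 = -3.
Assume c_k = k^2 − k − 3.
Then c_{k+1} = c_k + (2k) = (k^2 − k − 3) + (2k) = k^2 + k − 3,
and (k+1)^2 − (k+1) − 3 = k^2 + k − 3.
This completes the inductive step, so c_n = n^2 − n − 3 for all n ≥ 1.

c_n = n^2 − n − 3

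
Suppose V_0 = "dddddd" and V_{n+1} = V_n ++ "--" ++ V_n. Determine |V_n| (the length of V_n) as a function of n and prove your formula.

Claim: |V_n| = 2^{n+3} − 2.

Base case: |V_0| = 6, and 2^{0+3} − 2 = 6.
Assume |V_j| = 2^{j+3} − 2.
Then |V_{j+1}| = |V_j| + 2 + |V_j| = 2|V_j| + 2 = 2(2^{j+3} − 2) + 2 = 2^{j+1+3} − 4 + 2 = 2^{j+1+3} − 2.
So the formula holds for j+1, and by induction |V_n| = 2^{n+3} − 2 for all n ≥ 0.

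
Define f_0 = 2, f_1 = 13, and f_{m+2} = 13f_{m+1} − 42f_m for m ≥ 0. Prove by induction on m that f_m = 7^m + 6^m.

Base cases: f_0 = 2 and 7^0 + 6^0 = 2; f_1 = 13 and 7^1 + 6^1 = 13.
Assume f_i = 7^i + 6^i for all 0 ≤ i ≤ j, where j ≥ 1.
Then f_{j+1} = 13f_j − 42f_{j−1} = 13·(7^j + 6^j) − 42·(7^{j−1} + 6^{j−1}) = (13·7 − 42)7^{j−1} + (13·6 − 42)6^{j−1} = 49·7^{j−1} + 36·6^{j−1} = 7^{j+1} + 6^{j+1}.
By strong induction, f_m = 7^m + 6^m for all m ≥ 0.

f_m = 7^m + 6^m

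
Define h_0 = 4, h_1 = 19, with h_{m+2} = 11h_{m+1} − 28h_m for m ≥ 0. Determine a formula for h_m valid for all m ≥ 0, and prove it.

Claim: h_m = 3·4^m + 7^m.

Base cases: h_0 = 4 and 3·4^0 + 7^0 = 4; h_1 = 19 and 3·4^1 + 7^1 = 19.
Assume h_i = 3·4^i + 7^i for all 0 ≤ i ≤ j, where j ≥ 1.
Then h_{j+1} = 11h_j − 28h_{j−1} = 11·(3·4^j + 7^j) − 28·(3·4^{j−1} + 7^{j−1}) = 3·(11·4 − 28)4^{j−1} + (11·7 − 28)7^{j−1} = 48·4^{j−1} + 49·7^{j−1} = 3·4^{j+1} + 7^{j+1}.
Hence h_m = 3·4^m + 7^m for every m ≥ 0, by strong induction.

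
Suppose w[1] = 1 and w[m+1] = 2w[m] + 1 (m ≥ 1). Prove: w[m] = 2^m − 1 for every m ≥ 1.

Base case: w[1] = 1, and 2^1 − 1 = 2 − 1 = 1.
Assume w[j] = 2^j − 1 for some j ≥ 1.
Then w[j+1] = 2w[j] + 1 = 2·(2^j − 1) + 1 = 2^{j+1} − 2 + 1 = 2^{j+1} − 1.
Hence w[m] = 2^m − 1 for every m ≥ 1, by induction.

w[m] = 2^m − 1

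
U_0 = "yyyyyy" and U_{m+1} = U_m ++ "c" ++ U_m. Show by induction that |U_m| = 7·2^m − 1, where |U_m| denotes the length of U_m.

Base case: |U_0| = 6, and 7·2^0 − 1 = 6.
Assume |U_j| = 7·2^j − 1.
Then |U_{j+1}| = |U_j| + 1 + |U_j| = 2|U_j| + 1 = 2(7·2^j − 1) + 1 = 7·2^{j+1} − 2 + 1 = 7·2^{j+1} − 1.
By induction, |U_m| = 7·2^m − 1 for all m ≥ 0.

|U_m| = 7·2^m − 1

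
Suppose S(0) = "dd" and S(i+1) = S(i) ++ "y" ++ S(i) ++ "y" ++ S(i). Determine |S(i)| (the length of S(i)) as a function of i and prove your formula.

Claim: |S(i)| = 3^{i+1} − 1.

Base case: |S(0)| = 2, and 3^{0+1} − 1 = 2.
Assume |S(m)| = 3^{m+1} − 1.
Then |S(m+1)| = 3|S(m)| + 2 = 3(3^{m+1} − 1) + 2 = 3^{m+2} − 3 + 2 = 3^{m+2} − 1.
Hence |S(i)| = 3^{i+1} − 1 for every i ≥ 0, by induction.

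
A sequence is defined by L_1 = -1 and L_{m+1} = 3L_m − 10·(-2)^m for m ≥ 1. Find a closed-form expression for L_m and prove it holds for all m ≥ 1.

Claim: L_m = 3^m + 2·(-2)^m.

Base case: L_1 = -1, and 3^1 + 2·(-2)^1 = 3 − 4 = -1.
Assume L_r = 3^r + 2·(-2)^r for some r ≥ 1.
Then L_{r+1} = 3L_r − 10·(-2)^r = 3·(3^r + 2·(-2)^r) − 10·(-2)^r = 3^{r+1} + 6·(-2)^r − 10·(-2)^r = 3^{r+1} − 4·(-2)^r = 3^{r+1} + 2·(-2)^{r+1}.
Hence L_m = 3^m + 2·(-2)^m for every m ≥ 1, by induction.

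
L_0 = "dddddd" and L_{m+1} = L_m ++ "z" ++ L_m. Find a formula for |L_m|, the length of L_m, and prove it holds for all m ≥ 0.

Claim: |L_m| = 7·2^m − 1.

Base case: |L_0| = 6, and 7·2^0 − 1 = 6.
Assume |L_k| = 7·2^k − 1.
Then |L_{k+1}| = |L_k| + 1 + |L_k| = 2|L_k| + 1 = 2(7·2^k − 1) + 1 = 7·2^{k+1} − 2 + 1 = 7·2^{k+1} − 1.
By induction, |L_m| = 7·2^m − 1 for all m ≥ 0.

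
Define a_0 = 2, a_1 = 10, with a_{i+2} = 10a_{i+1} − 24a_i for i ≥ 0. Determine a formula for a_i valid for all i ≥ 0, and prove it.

Claim: a_i = 6^i + 4^i.

Base cases: a_0 = 2 and 6^0 + 4^0 = 2; a_1 = 10 and 6^1 + 4^1 = 10.
Assume a_j = 6^j + 4^j for all 0 ≤ j ≤ r, where r ≥ 1.
Then a_{r+1} = 10a_r − 24a_{r−1} = 10·(6^r + 4^r) − 24·(6^{r−1} + 4^{r−1}) = (10·6 − 24)6^{r−1} + (10·4 − 24)4^{r−1} = 36·6^{r−1} + 16·4^{r−1} = 6^{r+1} + 4^{r+1}.
This completes the inductive step, so a_i = 6^i + 4^i for all i ≥ 0.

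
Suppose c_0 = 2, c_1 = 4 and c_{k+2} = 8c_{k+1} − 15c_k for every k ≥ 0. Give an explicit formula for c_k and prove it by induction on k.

Claim: c_k = 3·3^k − 5^k.

Base cases: c_0 = 2 and 3·3^0 − 5^0 = 2; c_1 = 4 and 3·3^1 − 5^1 = 4.
Assume c_j = 3·3^j − 5^j for all 0 ≤ j ≤ r, where r ≥ 1.
Then c_{r+1} = 8c_r − 15c_{r−1} = 8·(3·3^r − 5^r) − 15·(3·3^{r−1} − 5^{r−1}) = 3·(8·3 − 15)3^{r−1} − (8·5 − 15)5^{r−1} = 27·3^{r−1} − 25·5^{r−1} = 3·3^{r+1} − 5^{r+1}.
So the formula holds for r+1, and by strong induction c_k = 3·3^k − 5^k for all k ≥ 0.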